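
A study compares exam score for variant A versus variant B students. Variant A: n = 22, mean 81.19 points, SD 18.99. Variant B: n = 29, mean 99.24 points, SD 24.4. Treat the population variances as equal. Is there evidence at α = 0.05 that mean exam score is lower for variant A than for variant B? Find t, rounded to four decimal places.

Let group 1 = variant A, group 2 = variant B. H0: μ_1 = μ_2; H1: μ_1 < μ_2 (two-sample pooled-variance t-test, left-tailed).
s_p² = [(22−1)·18.99² + (29−1)·24.4²]/(22+29−2) = 494.757
t = (81.19 − 99.24)/√[494.757·(1/22 + 1/29)] = -2.8702
df = n₁ + n₂ − 2 = 49
p-value = P(T ≤ -2.8702) ≈ 0.0030
Since p ≈ 0.0030 < α = 0.05, reject H0; the evidence is statistically significant.

-2.8702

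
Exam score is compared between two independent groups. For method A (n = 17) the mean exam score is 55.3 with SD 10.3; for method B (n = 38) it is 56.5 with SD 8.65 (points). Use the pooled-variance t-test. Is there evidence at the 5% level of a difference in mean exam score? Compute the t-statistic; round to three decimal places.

-0.448

Let group 1 = method A, group 2 = method B. H0: μ_1 = μ_2; H1: μ_1 ≠ μ_2 (two-sample pooled-variance t-test, two-sided).
s_p² = [(17−1)·10.3² + (38−1)·8.65²]/(17+38−2) = 84.2617
t = (55.3 − 56.5)/√[84.2617·(1/17 + 1/38)] = -0.448
df = n₁ + n₂ − 2 = 53
Two-sided p-value ≈ 0.656
Since p ≈ 0.656 > α = 0.05, fail to reject H0; the data do not provide sufficient evidence against H0.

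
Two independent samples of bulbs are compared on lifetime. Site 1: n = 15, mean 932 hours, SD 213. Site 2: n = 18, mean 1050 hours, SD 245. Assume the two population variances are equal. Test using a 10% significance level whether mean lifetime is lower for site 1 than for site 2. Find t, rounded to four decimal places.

-1.4605

Let group 1 = site 1, group 2 = site 2. H0: μ_1 = μ_2; H1: μ_1 < μ_2 (two-sample pooled-variance t-test, left-tailed).
s_p² = [(15−1)·213² + (18−1)·245²]/(15+18−2) = 53406.2
t = (932 − 1050)/√[53406.2·(1/15 + 1/18)] = -1.4605
df = n₁ + n₂ − 2 = 31
p-value = P(T ≤ -1.4605) ≈ 0.0771
Since p ≈ 0.0771 < α = 0.1, reject H0; the evidence is statistically significant.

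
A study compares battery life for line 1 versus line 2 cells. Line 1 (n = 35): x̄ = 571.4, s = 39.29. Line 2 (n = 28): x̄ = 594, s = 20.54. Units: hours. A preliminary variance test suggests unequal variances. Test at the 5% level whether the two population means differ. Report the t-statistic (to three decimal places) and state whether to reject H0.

t = -2.938; reject H0

Let group 1 = line 1, group 2 = line 2. H0: μ_1 = μ_2; H1: μ_1 ≠ μ_2 (Welch's two-sample t-test, two-sided).
t = (x̄_1 − x̄_2)/√(s_1²/n_1 + s_2²/n_2) = (571.4 − 594)/√(39.29²/35 + 20.54²/28) = -2.938
Welch–Satterthwaite df ≈ 53.36
Two-sided p-value ≈ 0.005
Since p ≈ 0.005 < α = 0.05, reject H0; the evidence is statistically significant.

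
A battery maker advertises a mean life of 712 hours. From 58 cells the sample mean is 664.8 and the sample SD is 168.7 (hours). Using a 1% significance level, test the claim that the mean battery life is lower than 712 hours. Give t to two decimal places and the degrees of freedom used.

t = -2.13, df = 57

H0: μ = 712; H1: μ < 712 (one-sample t-test, left-tailed).
t = (x̄ − μ₀)/(s/√n) = (664.8 − 712)/(168.7/√58) = -2.13
df = n − 1 = 57
p-value = P(T ≤ -2.13) ≈ 0.0187
Since p ≈ 0.0187 > α = 0.01, fail to reject H0; the evidence is not statistically significant.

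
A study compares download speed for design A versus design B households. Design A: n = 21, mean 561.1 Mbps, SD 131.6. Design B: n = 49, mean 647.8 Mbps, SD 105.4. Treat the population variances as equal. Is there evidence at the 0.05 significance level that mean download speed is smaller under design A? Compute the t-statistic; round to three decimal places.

Let group 1 = design A, group 2 = design B. H0: μ_1 = μ_2; H1: μ_1 < μ_2 (two-sample pooled-variance t-test, left-tailed).
s_p² = [(21−1)·131.6² + (49−1)·105.4²]/(21+49−2) = 12935.5
t = (561.1 − 647.8)/√[12935.5·(1/21 + 1/49)] = -2.923
df = n₁ + n₂ − 2 = 68
p-value = P(T ≤ -2.923) ≈ 0.002
Since p ≈ 0.002 < α = 0.05, reject H0; the data support H1.

-2.923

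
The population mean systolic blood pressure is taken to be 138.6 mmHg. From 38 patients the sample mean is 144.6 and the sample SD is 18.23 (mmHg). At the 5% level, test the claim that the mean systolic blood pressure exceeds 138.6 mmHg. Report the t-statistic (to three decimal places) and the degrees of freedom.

t = 2.029, df = 37

H0: μ = 138.6; H1: μ > 138.6 (one-sample t-test, right-tailed).
t = (x̄ − μ₀)/(s/√n) = (144.6 − 138.6)/(18.23/√38) = 2.029
df = n − 1 = 37
p-value = P(T ≥ 2.029) ≈ 0.0249
Since p ≈ 0.0249 < α = 0.05, reject H0; the evidence is statistically significant.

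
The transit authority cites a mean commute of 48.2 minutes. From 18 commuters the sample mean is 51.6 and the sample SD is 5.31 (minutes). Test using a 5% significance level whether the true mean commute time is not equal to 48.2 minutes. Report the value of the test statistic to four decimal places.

H0: μ = 48.2; H1: μ ≠ 48.2 (one-sample t-test, two-sided).
t = (x̄ − μ₀)/(s/√n) = (51.6 − 48.2)/(5.31/√18) = 2.7166
df = n − 1 = 17
Two-sided p-value ≈ 0.015
Since p ≈ 0.015 < α = 0.05, reject H0; the data support H1.

2.7166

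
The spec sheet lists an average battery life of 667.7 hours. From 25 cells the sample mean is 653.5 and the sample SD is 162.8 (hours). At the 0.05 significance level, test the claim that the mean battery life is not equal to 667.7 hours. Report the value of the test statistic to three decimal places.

-0.436

H0: μ = 667.7; H1: μ ≠ 667.7 (one-sample t-test, two-sided).
t = (x̄ − μ₀)/(s/√n) = (653.5 − 667.7)/(162.8/√25) = -0.436
df = n − 1 = 24
Two-sided p-value ≈ 0.667
Since p ≈ 0.667 > α = 0.05, fail to reject H0; the data do not provide sufficient evidence against H0.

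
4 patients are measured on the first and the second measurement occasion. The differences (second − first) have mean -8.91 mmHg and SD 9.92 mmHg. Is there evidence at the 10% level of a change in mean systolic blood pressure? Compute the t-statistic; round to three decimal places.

-1.796

H0: μ_d = 0; H1: μ_d ≠ 0 (paired t-test on the differences, two-sided).
t = d̄/(s_d/√n) = -8.91/(9.92/√4) = -1.796
df = n − 1 = 3
Two-sided p-value ≈ 0.170
Since p ≈ 0.170 > α = 0.1, fail to reject H0; the data do not provide sufficient evidence against H0.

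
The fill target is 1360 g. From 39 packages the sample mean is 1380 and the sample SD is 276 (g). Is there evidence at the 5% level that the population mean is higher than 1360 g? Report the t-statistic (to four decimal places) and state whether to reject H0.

H0: μ = 1360; H1: μ > 1360 (one-sample t-test, right-tailed).
t = (x̄ − μ₀)/(s/√n) = (1380 − 1360)/(276/√39) = 0.4525
df = n − 1 = 38
p-value = P(T ≥ 0.4525) ≈ 0.327
Since p ≈ 0.327 > α = 0.05, fail to reject H0; the data do not provide sufficient evidence against H0.

t = 0.4525; fail to reject H0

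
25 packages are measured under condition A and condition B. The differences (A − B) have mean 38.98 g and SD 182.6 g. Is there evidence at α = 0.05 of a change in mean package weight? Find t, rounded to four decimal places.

1.0674

H0: μ_d = 0; H1: μ_d ≠ 0 (paired t-test on the differences, two-sided).
t = d̄/(s_d/√n) = 38.98/(182.6/√25) = 1.0674
df = n − 1 = 24
Two-sided p-value ≈ 0.2964
Since p ≈ 0.2964 > α = 0.05, fail to reject H0; the data do not provide sufficient evidence against H0.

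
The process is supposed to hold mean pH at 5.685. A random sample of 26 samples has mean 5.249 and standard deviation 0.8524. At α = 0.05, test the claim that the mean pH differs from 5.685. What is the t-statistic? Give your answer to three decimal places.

H0: μ = 5.685; H1: μ ≠ 5.685 (one-sample t-test, two-sided).
t = (x̄ − μ₀)/(s/√n) = (5.249 − 5.685)/(0.8524/√26) = -2.608
df = n − 1 = 25
Two-sided p-value ≈ 0.015
Since p ≈ 0.015 < α = 0.05, reject H0; the data support H1.

-2.608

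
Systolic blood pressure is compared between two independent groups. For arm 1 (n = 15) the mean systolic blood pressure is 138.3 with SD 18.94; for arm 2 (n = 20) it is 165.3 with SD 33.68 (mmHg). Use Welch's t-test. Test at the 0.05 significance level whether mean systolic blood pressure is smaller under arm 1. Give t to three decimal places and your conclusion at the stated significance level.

t = -3.007; reject H0

Let group 1 = arm 1, group 2 = arm 2. H0: μ_1 = μ_2; H1: μ_1 < μ_2 (Welch's two-sample t-test, left-tailed).
t = (x̄_1 − x̄_2)/√(s_1²/n_1 + s_2²/n_2) = (138.3 − 165.3)/√(18.94²/15 + 33.68²/20) = -3.007
Welch–Satterthwaite df ≈ 30.94
p-value = P(T ≤ -3.007) ≈ 0.0026
Since p ≈ 0.0026 < α = 0.05, reject H0; the data support H1.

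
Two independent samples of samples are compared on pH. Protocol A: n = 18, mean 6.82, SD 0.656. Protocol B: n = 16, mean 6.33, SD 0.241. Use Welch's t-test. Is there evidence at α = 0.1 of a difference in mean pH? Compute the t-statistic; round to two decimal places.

2.95

Let group 1 = protocol A, group 2 = protocol B. H0: μ_1 = μ_2; H1: μ_1 ≠ μ_2 (Welch's two-sample t-test, two-sided).
t = (x̄_1 − x̄_2)/√(s_1²/n_1 + s_2²/n_2) = (6.82 − 6.33)/√(0.656²/18 + 0.241²/16) = 2.95
Welch–Satterthwaite df ≈ 21.98
Two-sided p-value ≈ 0.007
Since p ≈ 0.007 < α = 0.1, reject H0; the data support H1.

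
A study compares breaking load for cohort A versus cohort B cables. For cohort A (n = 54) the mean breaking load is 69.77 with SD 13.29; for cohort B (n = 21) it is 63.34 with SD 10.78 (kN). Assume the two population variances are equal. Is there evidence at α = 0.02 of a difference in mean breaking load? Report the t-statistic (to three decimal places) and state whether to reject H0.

t = 1.976; fail to reject H0

Let group 1 = cohort A, group 2 = cohort B. H0: μ_1 = μ_2; H1: μ_1 ≠ μ_2 (two-sample pooled-variance t-test, two-sided).
s_p² = [(54−1)·13.29² + (21−1)·10.78²]/(54+21−2) = 160.072
t = (69.77 − 63.34)/√[160.072·(1/54 + 1/21)] = 1.976
df = n₁ + n₂ − 2 = 73
Two-sided p-value ≈ 0.052
Since p ≈ 0.052 > α = 0.02, fail to reject H0; the data do not provide sufficient evidence against H0.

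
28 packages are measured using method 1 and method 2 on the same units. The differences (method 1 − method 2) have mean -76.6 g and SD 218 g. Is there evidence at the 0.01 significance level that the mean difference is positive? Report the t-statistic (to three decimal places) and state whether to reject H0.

H0: μ_d = 0; H1: μ_d > 0 (paired t-test on the differences, right-tailed).
t = d̄/(s_d/√n) = -76.6/(218/√28) = -1.859
df = n − 1 = 27
p-value = P(T ≥ -1.859) ≈ 0.9630
Since p ≈ 0.9630 > α = 0.01, fail to reject H0; the data do not provide sufficient evidence against H0.

t = -1.859; fail to reject H0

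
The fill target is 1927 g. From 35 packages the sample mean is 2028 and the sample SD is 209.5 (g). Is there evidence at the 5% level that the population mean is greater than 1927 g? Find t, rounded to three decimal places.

H0: μ = 1927; H1: μ > 1927 (one-sample t-test, right-tailed).
t = (x̄ − μ₀)/(s/√n) = (2028 − 1927)/(209.5/√35) = 2.852
df = n − 1 = 34
p-value = P(T ≥ 2.852) ≈ 0.0037
Since p ≈ 0.0037 < α = 0.05, reject H0; the data support H1.

2.852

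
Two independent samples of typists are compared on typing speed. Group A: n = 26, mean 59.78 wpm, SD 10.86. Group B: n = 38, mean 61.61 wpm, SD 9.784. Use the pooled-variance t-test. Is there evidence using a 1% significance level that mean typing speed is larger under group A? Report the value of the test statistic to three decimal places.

-0.703

Let group 1 = group A, group 2 = group B. H0: μ_1 = μ_2; H1: μ_1 > μ_2 (two-sample pooled-variance t-test, right-tailed).
s_p² = [(26−1)·10.86² + (38−1)·9.784²]/(26+38−2) = 104.683
t = (59.78 − 61.61)/√[104.683·(1/26 + 1/38)] = -0.703
df = n₁ + n₂ − 2 = 62
p-value = P(T ≥ -0.703) ≈ 0.7576
Since p ≈ 0.7576 > α = 0.01, fail to reject H0; the evidence is not statistically significant.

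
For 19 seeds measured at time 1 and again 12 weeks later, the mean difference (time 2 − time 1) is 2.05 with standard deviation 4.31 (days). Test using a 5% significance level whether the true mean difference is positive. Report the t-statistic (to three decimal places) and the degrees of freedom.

t = 2.073, df = 18

H0: μ_d = 0; H1: μ_d > 0 (paired t-test on the differences, right-tailed).
t = d̄/(s_d/√n) = 2.05/(4.31/√19) = 2.073
df = n − 1 = 18
p-value = P(T ≥ 2.073) ≈ 0.0264
Since p ≈ 0.0264 < α = 0.05, reject H0; the evidence is statistically significant.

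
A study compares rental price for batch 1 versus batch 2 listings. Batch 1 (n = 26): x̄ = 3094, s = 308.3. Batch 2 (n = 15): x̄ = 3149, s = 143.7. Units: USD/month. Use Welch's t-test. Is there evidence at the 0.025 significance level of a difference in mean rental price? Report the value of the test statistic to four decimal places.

Let group 1 = batch 1, group 2 = batch 2. H0: μ_1 = μ_2; H1: μ_1 ≠ μ_2 (Welch's two-sample t-test, two-sided).
t = (x̄_1 − x̄_2)/√(s_1²/n_1 + s_2²/n_2) = (3094 − 3149)/√(308.3²/26 + 143.7²/15) = -0.7753
Welch–Satterthwaite df ≈ 37.80
Two-sided p-value ≈ 0.4430
Since p ≈ 0.4430 > α = 0.025, fail to reject H0; the evidence is not statistically significant.

-0.7753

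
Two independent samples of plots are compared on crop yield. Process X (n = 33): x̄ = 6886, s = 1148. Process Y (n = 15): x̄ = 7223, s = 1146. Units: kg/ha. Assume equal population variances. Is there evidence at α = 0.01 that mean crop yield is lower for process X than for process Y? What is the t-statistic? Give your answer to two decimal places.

-0.94

Let group 1 = process X, group 2 = process Y. H0: μ_1 = μ_2; H1: μ_1 < μ_2 (two-sample pooled-variance t-test, left-tailed).
s_p² = [(33−1)·1148² + (15−1)·1146²]/(33+15−2) = 1316510
t = (6886 − 7223)/√[1316510·(1/33 + 1/15)] = -0.94
df = n₁ + n₂ − 2 = 46
p-value = P(T ≤ -0.94) ≈ 0.175
Since p ≈ 0.175 > α = 0.01, fail to reject H0; the evidence is not statistically significant.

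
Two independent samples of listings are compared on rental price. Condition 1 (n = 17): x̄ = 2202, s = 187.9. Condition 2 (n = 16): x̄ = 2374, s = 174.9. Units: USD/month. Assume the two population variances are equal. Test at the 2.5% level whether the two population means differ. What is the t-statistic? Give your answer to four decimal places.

-2.7173

Let group 1 = condition 1, group 2 = condition 2. H0: μ_1 = μ_2; H1: μ_1 ≠ μ_2 (two-sample pooled-variance t-test, two-sided).
s_p² = [(17−1)·187.9² + (16−1)·174.9²]/(17+16−2) = 33024.3
t = (2202 − 2374)/√[33024.3·(1/17 + 1/16)] = -2.7173
df = n₁ + n₂ − 2 = 31
Two-sided p-value ≈ 0.011
Since p ≈ 0.011 < α = 0.025, reject H0; the evidence is statistically significant.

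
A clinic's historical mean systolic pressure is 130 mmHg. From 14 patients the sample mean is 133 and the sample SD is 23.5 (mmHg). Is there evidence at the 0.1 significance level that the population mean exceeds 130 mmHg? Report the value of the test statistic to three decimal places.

0.478

H0: μ = 130; H1: μ > 130 (one-sample t-test, right-tailed).
t = (x̄ − μ₀)/(s/√n) = (133 − 130)/(23.5/√14) = 0.478
df = n − 1 = 13
p-value = P(T ≥ 0.478) ≈ 0.3204
Since p ≈ 0.3204 > α = 0.1, fail to reject H0; the data do not provide sufficient evidence against H0.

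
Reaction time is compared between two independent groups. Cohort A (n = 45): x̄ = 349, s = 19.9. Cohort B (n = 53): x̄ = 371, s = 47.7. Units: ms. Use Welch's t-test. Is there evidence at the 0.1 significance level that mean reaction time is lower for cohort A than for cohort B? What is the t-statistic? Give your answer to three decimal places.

-3.059

Let group 1 = cohort A, group 2 = cohort B. H0: μ_1 = μ_2; H1: μ_1 < μ_2 (Welch's two-sample t-test, left-tailed).
t = (x̄_1 − x̄_2)/√(s_1²/n_1 + s_2²/n_2) = (349 − 371)/√(19.9²/45 + 47.7²/53) = -3.059
Welch–Satterthwaite df ≈ 71.93
p-value = P(T ≤ -3.059) ≈ 0.0016
Since p ≈ 0.0016 < α = 0.1, reject H0; the evidence is statistically significant.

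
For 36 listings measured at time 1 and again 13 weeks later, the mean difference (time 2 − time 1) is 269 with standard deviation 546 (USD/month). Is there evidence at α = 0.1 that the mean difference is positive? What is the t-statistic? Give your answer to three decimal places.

2.956

H0: μ_d = 0; H1: μ_d > 0 (paired t-test on the differences, right-tailed).
t = d̄/(s_d/√n) = 269/(546/√36) = 2.956
df = n − 1 = 35
p-value = P(T ≥ 2.956) ≈ 0.0028
Since p ≈ 0.0028 < α = 0.1, reject H0; the data support H1.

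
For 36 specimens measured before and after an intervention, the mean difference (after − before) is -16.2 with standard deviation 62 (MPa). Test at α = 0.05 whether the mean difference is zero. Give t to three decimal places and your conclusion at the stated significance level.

t = -1.568; fail to reject H0

H0: μ_d = 0; H1: μ_d ≠ 0 (paired t-test on the differences, two-sided).
t = d̄/(s_d/√n) = -16.2/(62/√36) = -1.568
df = n − 1 = 35
Two-sided p-value ≈ 0.1259
Since p ≈ 0.1259 > α = 0.05, fail to reject H0; the evidence is not statistically significant.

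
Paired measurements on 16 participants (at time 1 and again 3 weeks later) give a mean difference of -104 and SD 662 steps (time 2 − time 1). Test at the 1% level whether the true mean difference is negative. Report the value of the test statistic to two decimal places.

H0: μ_d = 0; H1: μ_d < 0 (paired t-test on the differences, left-tailed).
t = d̄/(s_d/√n) = -104/(662/√16) = -0.63
df = n − 1 = 15
p-value = P(T ≤ -0.63) ≈ 0.2696
Since p ≈ 0.2696 > α = 0.01, fail to reject H0; the data do not provide sufficient evidence against H0.

-0.63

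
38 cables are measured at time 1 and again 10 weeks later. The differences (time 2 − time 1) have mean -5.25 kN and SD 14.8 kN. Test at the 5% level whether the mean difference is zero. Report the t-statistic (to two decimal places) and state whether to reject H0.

H0: μ_d = 0; H1: μ_d ≠ 0 (paired t-test on the differences, two-sided).
t = d̄/(s_d/√n) = -5.25/(14.8/√38) = -2.19
df = n − 1 = 37
Two-sided p-value ≈ 0.0352
Since p ≈ 0.0352 < α = 0.05, reject H0; the evidence is statistically significant.

t = -2.19; reject H0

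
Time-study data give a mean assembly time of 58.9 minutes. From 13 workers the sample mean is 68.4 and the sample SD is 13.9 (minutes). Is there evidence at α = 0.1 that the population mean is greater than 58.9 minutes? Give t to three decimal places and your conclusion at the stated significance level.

t = 2.464; reject H0

H0: μ = 58.9; H1: μ > 58.9 (one-sample t-test, right-tailed).
t = (x̄ − μ₀)/(s/√n) = (68.4 − 58.9)/(13.9/√13) = 2.464
df = n − 1 = 12
p-value = P(T ≥ 2.464) ≈ 0.015
Since p ≈ 0.015 < α = 0.1, reject H0; the data support H1.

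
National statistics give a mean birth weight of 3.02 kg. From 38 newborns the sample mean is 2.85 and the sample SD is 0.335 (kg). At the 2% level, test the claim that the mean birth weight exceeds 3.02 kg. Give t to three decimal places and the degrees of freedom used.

t = -3.128, df = 37

H0: μ = 3.02; H1: μ > 3.02 (one-sample t-test, right-tailed).
t = (x̄ − μ₀)/(s/√n) = (2.85 − 3.02)/(0.335/√38) = -3.128
df = n − 1 = 37
p-value = P(T ≥ -3.128) ≈ 0.998
Since p ≈ 0.998 > α = 0.02, fail to reject H0; the data do not provide sufficient evidence against H0.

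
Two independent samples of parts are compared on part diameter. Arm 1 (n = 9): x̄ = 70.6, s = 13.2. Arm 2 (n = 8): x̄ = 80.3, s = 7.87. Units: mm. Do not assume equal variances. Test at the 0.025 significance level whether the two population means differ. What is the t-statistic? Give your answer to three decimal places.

Let group 1 = arm 1, group 2 = arm 2. H0: μ_1 = μ_2; H1: μ_1 ≠ μ_2 (Welch's two-sample t-test, two-sided).
t = (x̄_1 − x̄_2)/√(s_1²/n_1 + s_2²/n_2) = (70.6 − 80.3)/√(13.2²/9 + 7.87²/8) = -1.863
Welch–Satterthwaite df ≈ 13.26
Two-sided p-value ≈ 0.085
Since p ≈ 0.085 > α = 0.025, fail to reject H0; the evidence is not statistically significant.

-1.863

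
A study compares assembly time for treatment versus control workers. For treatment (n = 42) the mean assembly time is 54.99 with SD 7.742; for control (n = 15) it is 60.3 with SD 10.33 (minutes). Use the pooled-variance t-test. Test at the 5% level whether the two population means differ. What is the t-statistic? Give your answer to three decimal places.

Let group 1 = treatment, group 2 = control. H0: μ_1 = μ_2; H1: μ_1 ≠ μ_2 (two-sample pooled-variance t-test, two-sided).
s_p² = [(42−1)·7.742² + (15−1)·10.33²]/(42+15−2) = 71.8437
t = (54.99 − 60.3)/√[71.8437·(1/42 + 1/15)] = -2.083
df = n₁ + n₂ − 2 = 55
Two-sided p-value ≈ 0.042
Since p ≈ 0.042 < α = 0.05, reject H0; the evidence is statistically significant.

-2.083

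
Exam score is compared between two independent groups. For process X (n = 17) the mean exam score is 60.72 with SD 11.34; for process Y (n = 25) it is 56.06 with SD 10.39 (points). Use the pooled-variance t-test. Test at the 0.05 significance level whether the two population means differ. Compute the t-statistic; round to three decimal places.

Let group 1 = process X, group 2 = process Y. H0: μ_1 = μ_2; H1: μ_1 ≠ μ_2 (two-sample pooled-variance t-test, two-sided).
s_p² = [(17−1)·11.34² + (25−1)·10.39²]/(17+25−2) = 116.21
t = (60.72 − 56.06)/√[116.21·(1/17 + 1/25)] = 1.375
df = n₁ + n₂ − 2 = 40
Two-sided p-value ≈ 0.1768
Since p ≈ 0.1768 > α = 0.05, fail to reject H0; the evidence is not statistically significant.

1.375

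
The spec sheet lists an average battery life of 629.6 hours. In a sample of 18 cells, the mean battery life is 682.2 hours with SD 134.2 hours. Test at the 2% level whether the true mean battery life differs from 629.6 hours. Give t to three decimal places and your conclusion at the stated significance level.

t = 1.663; fail to reject H0

H0: μ = 629.6; H1: μ ≠ 629.6 (one-sample t-test, two-sided).
t = (x̄ − μ₀)/(s/√n) = (682.2 − 629.6)/(134.2/√18) = 1.663
df = n − 1 = 17
Two-sided p-value ≈ 0.1147
Since p ≈ 0.1147 > α = 0.02, fail to reject H0; the evidence is not statistically significant.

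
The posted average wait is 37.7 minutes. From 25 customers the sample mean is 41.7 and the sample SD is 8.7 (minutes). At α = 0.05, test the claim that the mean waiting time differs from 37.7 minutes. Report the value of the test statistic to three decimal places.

H0: μ = 37.7; H1: μ ≠ 37.7 (one-sample t-test, two-sided).
t = (x̄ − μ₀)/(s/√n) = (41.7 − 37.7)/(8.7/√25) = 2.299
df = n − 1 = 24
Two-sided p-value ≈ 0.0305
Since p ≈ 0.0305 < α = 0.05, reject H0; the evidence is statistically significant.

2.299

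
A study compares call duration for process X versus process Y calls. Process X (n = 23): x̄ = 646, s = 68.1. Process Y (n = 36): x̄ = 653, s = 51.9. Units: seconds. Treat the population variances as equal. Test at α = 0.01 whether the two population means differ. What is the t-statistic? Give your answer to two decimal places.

Let group 1 = process X, group 2 = process Y. H0: μ_1 = μ_2; H1: μ_1 ≠ μ_2 (two-sample pooled-variance t-test, two-sided).
s_p² = [(23−1)·68.1² + (36−1)·51.9²]/(23+36−2) = 3443.93
t = (646 − 653)/√[3443.93·(1/23 + 1/36)] = -0.45
df = n₁ + n₂ − 2 = 57
Two-sided p-value ≈ 0.657
Since p ≈ 0.657 > α = 0.01, fail to reject H0; the evidence is not statistically significant.

-0.45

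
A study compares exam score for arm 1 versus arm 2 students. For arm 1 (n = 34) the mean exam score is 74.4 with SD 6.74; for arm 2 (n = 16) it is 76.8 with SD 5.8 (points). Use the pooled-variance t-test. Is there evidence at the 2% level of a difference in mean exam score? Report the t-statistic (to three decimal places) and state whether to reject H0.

Let group 1 = arm 1, group 2 = arm 2. H0: μ_1 = μ_2; H1: μ_1 ≠ μ_2 (two-sample pooled-variance t-test, two-sided).
s_p² = [(34−1)·6.74² + (16−1)·5.8²]/(34+16−2) = 41.744
t = (74.4 − 76.8)/√[41.744·(1/34 + 1/16)] = -1.225
df = n₁ + n₂ − 2 = 48
Two-sided p-value ≈ 0.2265
Since p ≈ 0.2265 > α = 0.02, fail to reject H0; the data do not provide sufficient evidence against H0.

t = -1.225; fail to reject H0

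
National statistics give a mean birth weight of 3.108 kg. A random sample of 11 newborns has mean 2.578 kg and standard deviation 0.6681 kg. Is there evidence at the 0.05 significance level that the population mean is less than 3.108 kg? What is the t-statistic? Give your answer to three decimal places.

H0: μ = 3.108; H1: μ < 3.108 (one-sample t-test, left-tailed).
t = (x̄ − μ₀)/(s/√n) = (2.578 − 3.108)/(0.6681/√11) = -2.631
df = n − 1 = 10
p-value = P(T ≤ -2.631) ≈ 0.0126
Since p ≈ 0.0126 < α = 0.05, reject H0; the data support H1.

-2.631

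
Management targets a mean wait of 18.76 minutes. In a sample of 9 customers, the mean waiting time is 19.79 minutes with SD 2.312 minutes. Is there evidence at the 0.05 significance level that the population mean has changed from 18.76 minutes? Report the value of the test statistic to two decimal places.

H0: μ = 18.76; H1: μ ≠ 18.76 (one-sample t-test, two-sided).
t = (x̄ − μ₀)/(s/√n) = (19.79 − 18.76)/(2.312/√9) = 1.34
df = n − 1 = 8
Two-sided p-value ≈ 0.2181
Since p ≈ 0.2181 > α = 0.05, fail to reject H0; the data do not provide sufficient evidence against H0.

1.34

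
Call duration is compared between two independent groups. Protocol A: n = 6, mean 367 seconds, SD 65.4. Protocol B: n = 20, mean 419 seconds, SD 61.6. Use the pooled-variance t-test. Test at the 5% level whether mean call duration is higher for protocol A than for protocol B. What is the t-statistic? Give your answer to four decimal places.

-1.7900

Let group 1 = protocol A, group 2 = protocol B. H0: μ_1 = μ_2; H1: μ_1 > μ_2 (two-sample pooled-variance t-test, right-tailed).
s_p² = [(6−1)·65.4² + (20−1)·61.6²]/(6+20−2) = 3895.1
t = (367 − 419)/√[3895.1·(1/6 + 1/20)] = -1.7900
df = n₁ + n₂ − 2 = 24
p-value = P(T ≥ -1.7900) ≈ 0.957
Since p ≈ 0.957 > α = 0.05, fail to reject H0; the data do not provide sufficient evidence against H0.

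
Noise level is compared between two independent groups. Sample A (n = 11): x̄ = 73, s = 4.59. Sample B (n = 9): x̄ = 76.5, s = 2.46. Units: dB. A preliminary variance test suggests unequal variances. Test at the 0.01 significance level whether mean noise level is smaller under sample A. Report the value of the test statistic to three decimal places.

Let group 1 = sample A, group 2 = sample B. H0: μ_1 = μ_2; H1: μ_1 < μ_2 (Welch's two-sample t-test, left-tailed).
t = (x̄_1 − x̄_2)/√(s_1²/n_1 + s_2²/n_2) = (73 − 76.5)/√(4.59²/11 + 2.46²/9) = -2.176
Welch–Satterthwaite df ≈ 15.82
p-value = P(T ≤ -2.176) ≈ 0.023
Since p ≈ 0.023 > α = 0.01, fail to reject H0; the evidence is not statistically significant.

-2.176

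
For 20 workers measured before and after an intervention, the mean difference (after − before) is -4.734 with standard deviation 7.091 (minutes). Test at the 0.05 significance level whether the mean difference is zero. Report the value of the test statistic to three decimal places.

-2.986

H0: μ_d = 0; H1: μ_d ≠ 0 (paired t-test on the differences, two-sided).
t = d̄/(s_d/√n) = -4.734/(7.091/√20) = -2.986
df = n − 1 = 19
Two-sided p-value ≈ 0.0076
Since p ≈ 0.0076 < α = 0.05, reject H0; the evidence is statistically significant.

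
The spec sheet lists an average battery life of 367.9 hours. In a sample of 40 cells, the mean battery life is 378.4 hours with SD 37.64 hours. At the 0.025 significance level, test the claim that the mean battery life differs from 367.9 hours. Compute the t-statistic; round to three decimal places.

1.764

H0: μ = 367.9; H1: μ ≠ 367.9 (one-sample t-test, two-sided).
t = (x̄ − μ₀)/(s/√n) = (378.4 − 367.9)/(37.64/√40) = 1.764
df = n − 1 = 39
Two-sided p-value ≈ 0.086
Since p ≈ 0.086 > α = 0.025, fail to reject H0; the evidence is not statistically significant.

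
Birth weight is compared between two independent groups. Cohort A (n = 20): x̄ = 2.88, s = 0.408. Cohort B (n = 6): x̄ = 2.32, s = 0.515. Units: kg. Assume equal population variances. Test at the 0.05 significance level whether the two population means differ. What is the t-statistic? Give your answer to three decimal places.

Let group 1 = cohort A, group 2 = cohort B. H0: μ_1 = μ_2; H1: μ_1 ≠ μ_2 (two-sample pooled-variance t-test, two-sided).
s_p² = [(20−1)·0.408² + (6−1)·0.515²]/(20+6−2) = 0.187039
t = (2.88 − 2.32)/√[0.187039·(1/20 + 1/6)] = 2.782
df = n₁ + n₂ − 2 = 24
Two-sided p-value ≈ 0.010
Since p ≈ 0.010 < α = 0.05, reject H0; the data support H1.

2.782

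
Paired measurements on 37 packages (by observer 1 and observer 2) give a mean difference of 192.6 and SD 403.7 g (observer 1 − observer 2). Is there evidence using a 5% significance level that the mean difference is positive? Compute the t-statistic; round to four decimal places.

H0: μ_d = 0; H1: μ_d > 0 (paired t-test on the differences, right-tailed).
t = d̄/(s_d/√n) = 192.6/(403.7/√37) = 2.9020
df = n − 1 = 36
p-value = P(T ≥ 2.9020) ≈ 0.003
Since p ≈ 0.003 < α = 0.05, reject H0; the evidence is statistically significant.

2.9020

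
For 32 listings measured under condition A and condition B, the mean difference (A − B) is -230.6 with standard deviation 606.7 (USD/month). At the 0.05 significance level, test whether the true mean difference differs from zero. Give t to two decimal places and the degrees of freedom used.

t = -2.15, df = 31

H0: μ_d = 0; H1: μ_d ≠ 0 (paired t-test on the differences, two-sided).
t = d̄/(s_d/√n) = -230.6/(606.7/√32) = -2.15
df = n − 1 = 31
Two-sided p-value ≈ 0.0395
Since p ≈ 0.0395 < α = 0.05, reject H0; the evidence is statistically significant.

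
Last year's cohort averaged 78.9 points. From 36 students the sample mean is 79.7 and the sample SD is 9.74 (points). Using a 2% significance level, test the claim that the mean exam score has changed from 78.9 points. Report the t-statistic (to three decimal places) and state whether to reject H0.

t = 0.493; fail to reject H0

H0: μ = 78.9; H1: μ ≠ 78.9 (one-sample t-test, two-sided).
t = (x̄ − μ₀)/(s/√n) = (79.7 − 78.9)/(9.74/√36) = 0.493
df = n − 1 = 35
Two-sided p-value ≈ 0.625
Since p ≈ 0.625 > α = 0.02, fail to reject H0; the evidence is not statistically significant.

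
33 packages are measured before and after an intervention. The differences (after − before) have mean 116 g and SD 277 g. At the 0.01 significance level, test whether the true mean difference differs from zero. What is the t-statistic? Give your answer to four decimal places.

2.4057

H0: μ_d = 0; H1: μ_d ≠ 0 (paired t-test on the differences, two-sided).
t = d̄/(s_d/√n) = 116/(277/√33) = 2.4057
df = n − 1 = 32
Two-sided p-value ≈ 0.0221
Since p ≈ 0.0221 > α = 0.01, fail to reject H0; the evidence is not statistically significant.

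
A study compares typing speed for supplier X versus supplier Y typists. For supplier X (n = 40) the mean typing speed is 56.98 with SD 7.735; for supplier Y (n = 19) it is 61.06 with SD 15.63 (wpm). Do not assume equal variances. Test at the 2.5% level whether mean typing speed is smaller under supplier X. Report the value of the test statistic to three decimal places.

Let group 1 = supplier X, group 2 = supplier Y. H0: μ_1 = μ_2; H1: μ_1 < μ_2 (Welch's two-sample t-test, left-tailed).
t = (x̄_1 − x̄_2)/√(s_1²/n_1 + s_2²/n_2) = (56.98 − 61.06)/√(7.735²/40 + 15.63²/19) = -1.077
Welch–Satterthwaite df ≈ 22.29
p-value = P(T ≤ -1.077) ≈ 0.147
Since p ≈ 0.147 > α = 0.025, fail to reject H0; the data do not provide sufficient evidence against H0.

-1.077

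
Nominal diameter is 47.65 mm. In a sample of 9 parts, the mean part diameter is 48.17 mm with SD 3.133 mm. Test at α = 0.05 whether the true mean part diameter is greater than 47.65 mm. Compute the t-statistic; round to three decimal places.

0.498

H0: μ = 47.65; H1: μ > 47.65 (one-sample t-test, right-tailed).
t = (x̄ − μ₀)/(s/√n) = (48.17 − 47.65)/(3.133/√9) = 0.498
df = n − 1 = 8
p-value = P(T ≥ 0.498) ≈ 0.316
Since p ≈ 0.316 > α = 0.05, fail to reject H0; the evidence is not statistically significant.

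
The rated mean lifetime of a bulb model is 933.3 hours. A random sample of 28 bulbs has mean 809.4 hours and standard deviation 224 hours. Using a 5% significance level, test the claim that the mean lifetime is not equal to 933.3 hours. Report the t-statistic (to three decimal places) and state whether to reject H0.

t = -2.927; reject H0

H0: μ = 933.3; H1: μ ≠ 933.3 (one-sample t-test, two-sided).
t = (x̄ − μ₀)/(s/√n) = (809.4 − 933.3)/(224/√28) = -2.927
df = n − 1 = 27
Two-sided p-value ≈ 0.007
Since p ≈ 0.007 < α = 0.05, reject H0; the data support H1.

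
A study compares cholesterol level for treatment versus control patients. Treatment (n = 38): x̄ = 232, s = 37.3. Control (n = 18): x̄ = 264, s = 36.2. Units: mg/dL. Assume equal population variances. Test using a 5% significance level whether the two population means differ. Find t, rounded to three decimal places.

Let group 1 = treatment, group 2 = control. H0: μ_1 = μ_2; H1: μ_1 ≠ μ_2 (two-sample pooled-variance t-test, two-sided).
s_p² = [(38−1)·37.3² + (18−1)·36.2²]/(38+18−2) = 1365.84
t = (232 − 264)/√[1365.84·(1/38 + 1/18)] = -3.026
df = n₁ + n₂ − 2 = 54
Two-sided p-value ≈ 0.004
Since p ≈ 0.004 < α = 0.05, reject H0; the data support H1.

-3.026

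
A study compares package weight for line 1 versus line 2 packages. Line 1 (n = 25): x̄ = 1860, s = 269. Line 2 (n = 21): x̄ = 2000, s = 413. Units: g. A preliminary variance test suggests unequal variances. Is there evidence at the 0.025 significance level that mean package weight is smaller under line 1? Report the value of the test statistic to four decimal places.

-1.3338

Let group 1 = line 1, group 2 = line 2. H0: μ_1 = μ_2; H1: μ_1 < μ_2 (Welch's two-sample t-test, left-tailed).
t = (x̄_1 − x̄_2)/√(s_1²/n_1 + s_2²/n_2) = (1860 − 2000)/√(269²/25 + 413²/21) = -1.3338
Welch–Satterthwaite df ≈ 33.27
p-value = P(T ≤ -1.3338) ≈ 0.0957
Since p ≈ 0.0957 > α = 0.025, fail to reject H0; the evidence is not statistically significant.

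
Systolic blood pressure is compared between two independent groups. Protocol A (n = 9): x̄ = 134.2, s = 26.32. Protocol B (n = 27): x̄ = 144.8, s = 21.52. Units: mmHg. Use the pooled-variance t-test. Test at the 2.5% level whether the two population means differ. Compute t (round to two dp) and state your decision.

t = -1.21; fail to reject H0

Let group 1 = protocol A, group 2 = protocol B. H0: μ_1 = μ_2; H1: μ_1 ≠ μ_2 (two-sample pooled-variance t-test, two-sided).
s_p² = [(9−1)·26.32² + (27−1)·21.52²]/(9+27−2) = 517.141
t = (134.2 − 144.8)/√[517.141·(1/9 + 1/27)] = -1.21
df = n₁ + n₂ − 2 = 34
Two-sided p-value ≈ 0.234
Since p ≈ 0.234 > α = 0.025, fail to reject H0; the evidence is not statistically significant.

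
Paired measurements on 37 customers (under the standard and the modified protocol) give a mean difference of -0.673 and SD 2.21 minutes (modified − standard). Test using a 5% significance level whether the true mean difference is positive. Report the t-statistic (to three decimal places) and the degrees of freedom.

H0: μ_d = 0; H1: μ_d > 0 (paired t-test on the differences, right-tailed).
t = d̄/(s_d/√n) = -0.673/(2.21/√37) = -1.852
df = n − 1 = 36
p-value = P(T ≥ -1.852) ≈ 0.9639
Since p ≈ 0.9639 > α = 0.05, fail to reject H0; the data do not provide sufficient evidence against H0.

t = -1.852, df = 36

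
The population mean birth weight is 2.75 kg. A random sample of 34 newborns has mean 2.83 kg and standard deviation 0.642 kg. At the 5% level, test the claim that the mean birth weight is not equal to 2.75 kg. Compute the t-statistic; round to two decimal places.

0.73

H0: μ = 2.75; H1: μ ≠ 2.75 (one-sample t-test, two-sided).
t = (x̄ − μ₀)/(s/√n) = (2.83 − 2.75)/(0.642/√34) = 0.73
df = n − 1 = 33
Two-sided p-value ≈ 0.473
Since p ≈ 0.473 > α = 0.05, fail to reject H0; the data do not provide sufficient evidence against H0.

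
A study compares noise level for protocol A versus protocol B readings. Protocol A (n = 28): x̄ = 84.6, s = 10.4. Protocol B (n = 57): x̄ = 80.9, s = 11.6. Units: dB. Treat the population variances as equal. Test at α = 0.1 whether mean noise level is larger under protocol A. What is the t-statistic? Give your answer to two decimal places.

Let group 1 = protocol A, group 2 = protocol B. H0: μ_1 = μ_2; H1: μ_1 > μ_2 (two-sample pooled-variance t-test, right-tailed).
s_p² = [(28−1)·10.4² + (57−1)·11.6²]/(28+57−2) = 125.972
t = (84.6 − 80.9)/√[125.972·(1/28 + 1/57)] = 1.43
df = n₁ + n₂ − 2 = 83
p-value = P(T ≥ 1.43) ≈ 0.078
Since p ≈ 0.078 < α = 0.1, reject H0; the data support H1.

1.43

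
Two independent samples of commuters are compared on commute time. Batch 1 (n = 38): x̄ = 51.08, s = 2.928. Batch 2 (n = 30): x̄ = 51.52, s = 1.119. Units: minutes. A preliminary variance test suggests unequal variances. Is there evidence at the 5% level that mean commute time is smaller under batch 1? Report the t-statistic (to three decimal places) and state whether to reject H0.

t = -0.851; fail to reject H0

Let group 1 = batch 1, group 2 = batch 2. H0: μ_1 = μ_2; H1: μ_1 < μ_2 (Welch's two-sample t-test, left-tailed).
t = (x̄_1 − x̄_2)/√(s_1²/n_1 + s_2²/n_2) = (51.08 − 51.52)/√(2.928²/38 + 1.119²/30) = -0.851
Welch–Satterthwaite df ≈ 49.78
p-value = P(T ≤ -0.851) ≈ 0.199
Since p ≈ 0.199 > α = 0.05, fail to reject H0; the evidence is not statistically significant.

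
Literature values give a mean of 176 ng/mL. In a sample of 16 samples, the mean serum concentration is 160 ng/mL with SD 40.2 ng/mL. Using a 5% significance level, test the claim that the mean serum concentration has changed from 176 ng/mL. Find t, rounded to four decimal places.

H0: μ = 176; H1: μ ≠ 176 (one-sample t-test, two-sided).
t = (x̄ − μ₀)/(s/√n) = (160 − 176)/(40.2/√16) = -1.5920
df = n − 1 = 15
Two-sided p-value ≈ 0.132
Since p ≈ 0.132 > α = 0.05, fail to reject H0; the data do not provide sufficient evidence against H0.

-1.5920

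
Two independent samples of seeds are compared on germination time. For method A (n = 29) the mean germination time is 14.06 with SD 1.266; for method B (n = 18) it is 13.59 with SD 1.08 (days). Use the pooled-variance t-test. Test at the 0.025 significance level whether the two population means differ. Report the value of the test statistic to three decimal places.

Let group 1 = method A, group 2 = method B. H0: μ_1 = μ_2; H1: μ_1 ≠ μ_2 (two-sample pooled-variance t-test, two-sided).
s_p² = [(29−1)·1.266² + (18−1)·1.08²]/(29+18−2) = 1.43791
t = (14.06 − 13.59)/√[1.43791·(1/29 + 1/18)] = 1.306
df = n₁ + n₂ − 2 = 45
Two-sided p-value ≈ 0.198
Since p ≈ 0.198 > α = 0.025, fail to reject H0; the data do not provide sufficient evidence against H0.

1.306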